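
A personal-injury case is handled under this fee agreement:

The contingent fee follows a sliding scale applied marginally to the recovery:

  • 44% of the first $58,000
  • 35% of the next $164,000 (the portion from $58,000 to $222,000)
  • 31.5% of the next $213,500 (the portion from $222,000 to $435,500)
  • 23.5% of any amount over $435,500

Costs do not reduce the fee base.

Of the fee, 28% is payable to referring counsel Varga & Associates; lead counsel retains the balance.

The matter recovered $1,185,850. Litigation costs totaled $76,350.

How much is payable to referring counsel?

$91,421.33

Fee base is the gross recovery, $1,185,850; costs are reimbursed separately.
First $58,000 at 44% = $25,520.00
Next $164,000 at 35% = $57,400.00
Next $213,500 at 31.5% = $67,252.50
Remaining $750,350 at 23.5% = $176,332.25
Fee: $25,520.00 + $57,400.00 + $67,252.50 + $176,332.25 = $326,504.75
Referral share: 28% of $326,504.75 = $91,421.33; lead counsel retains $326,504.75 − $91,421.33 = $235,083.42.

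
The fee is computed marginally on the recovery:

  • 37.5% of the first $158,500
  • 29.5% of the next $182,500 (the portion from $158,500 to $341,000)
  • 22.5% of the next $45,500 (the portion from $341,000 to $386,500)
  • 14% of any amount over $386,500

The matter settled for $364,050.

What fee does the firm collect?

$118,461.25

First $158,500 at 37.5% = $59,437.50
Next $182,500 at 29.5% = $53,837.50
Remaining $23,050 at 22.5% = $5,186.25
Fee: $59,437.50 + $53,837.50 + $5,186.25 = $118,461.25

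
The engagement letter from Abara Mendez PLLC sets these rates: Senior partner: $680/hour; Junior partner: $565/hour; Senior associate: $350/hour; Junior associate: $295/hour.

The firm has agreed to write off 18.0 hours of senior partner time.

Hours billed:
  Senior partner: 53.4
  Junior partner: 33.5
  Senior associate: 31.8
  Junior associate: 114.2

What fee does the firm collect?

Senior partner: 53.4 × $680 = $36,312.00
Junior partner: 33.5 × $565 = $18,927.50
Senior associate: 31.8 × $350 = $11,130.00
Junior associate: 114.2 × $295 = $33,689.00
Subtotal: $100,058.50
Write-off: 18.0 × $680 = $12,240.00
Total: $100,058.50 − $12,240.00 = $87,818.50

$87,818.50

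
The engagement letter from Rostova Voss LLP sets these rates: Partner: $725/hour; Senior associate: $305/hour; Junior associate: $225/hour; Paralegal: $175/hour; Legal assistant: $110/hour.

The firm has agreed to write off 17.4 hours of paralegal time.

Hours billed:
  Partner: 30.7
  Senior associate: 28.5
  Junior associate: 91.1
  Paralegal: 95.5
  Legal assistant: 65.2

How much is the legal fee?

$72,287.00

Partner: 30.7 × $725 = $22,257.50
Senior associate: 28.5 × $305 = $8,692.50
Junior associate: 91.1 × $225 = $20,497.50
Paralegal: 95.5 × $175 = $16,712.50
Legal assistant: 65.2 × $110 = $7,172.00
Subtotal: $75,332.00
Write-off: 17.4 × $175 = $3,045.00
Total: $75,332.00 − $3,045.00 = $72,287.00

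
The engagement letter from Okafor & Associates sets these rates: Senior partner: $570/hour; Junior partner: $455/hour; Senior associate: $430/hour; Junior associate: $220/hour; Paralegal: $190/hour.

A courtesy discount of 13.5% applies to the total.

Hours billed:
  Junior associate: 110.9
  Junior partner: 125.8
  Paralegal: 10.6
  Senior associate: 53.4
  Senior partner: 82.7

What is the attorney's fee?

$132,995.48

Senior partner: 82.7 × $570 = $47,139.00
Junior partner: 125.8 × $455 = $57,239.00
Senior associate: 53.4 × $430 = $22,962.00
Junior associate: 110.9 × $220 = $24,398.00
Paralegal: 10.6 × $190 = $2,014.00
Subtotal: $153,752.00
Less 13.5% discount: −$20,756.52
Total: $153,752.00 − $20,756.52 = $132,995.48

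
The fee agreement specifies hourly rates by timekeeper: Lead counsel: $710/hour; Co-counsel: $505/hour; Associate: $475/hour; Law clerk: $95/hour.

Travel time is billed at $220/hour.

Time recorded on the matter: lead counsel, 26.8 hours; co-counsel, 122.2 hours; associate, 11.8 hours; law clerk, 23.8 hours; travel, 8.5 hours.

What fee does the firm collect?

Lead counsel: 26.8 × $710 = $19,028.00
Co-counsel: 122.2 × $505 = $61,711.00
Associate: 11.8 × $475 = $5,605.00
Law clerk: 23.8 × $95 = $2,261.00
Subtotal: $19,028.00 + $61,711.00 + $5,605.00 + $2,261.00 = $88,605.00
Travel: 8.5 × $220 = $1,870.00
Total: $88,605.00 + $1,870.00 = $90,475.00

$90,475.00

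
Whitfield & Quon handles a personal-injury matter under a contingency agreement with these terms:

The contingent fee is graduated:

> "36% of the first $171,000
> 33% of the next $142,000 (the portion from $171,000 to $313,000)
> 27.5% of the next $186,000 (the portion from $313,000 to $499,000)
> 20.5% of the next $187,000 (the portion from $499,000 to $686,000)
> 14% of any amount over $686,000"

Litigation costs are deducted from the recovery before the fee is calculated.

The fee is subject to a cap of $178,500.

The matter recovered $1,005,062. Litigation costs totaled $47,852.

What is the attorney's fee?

Fee base (net of costs): $1,005,062 − $47,852 = $957,210
First $171,000 at 36% = $61,560.00
Next $142,000 at 33% = $46,860.00
Next $186,000 at 27.5% = $51,150.00
Next $187,000 at 20.5% = $38,335.00
Remaining $271,210 at 14% = $37,969.40
Fee: $61,560.00 + $46,860.00 + $51,150.00 + $38,335.00 + $37,969.40 = $235,874.40
$235,874.40 exceeds the $178,500 cap, so the fee is capped at $178,500.00.

$178,500.00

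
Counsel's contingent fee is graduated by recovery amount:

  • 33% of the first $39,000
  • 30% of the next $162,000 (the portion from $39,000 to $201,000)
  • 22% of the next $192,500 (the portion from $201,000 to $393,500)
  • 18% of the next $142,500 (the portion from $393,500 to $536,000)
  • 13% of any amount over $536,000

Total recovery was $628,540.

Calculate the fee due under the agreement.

$141,500.20

First $39,000 at 33% = $12,870.00
Next $162,000 at 30% = $48,600.00
Next $192,500 at 22% = $42,350.00
Next $142,500 at 18% = $25,650.00
Remaining $92,540 at 13% = $12,030.20
Fee: $12,870.00 + $48,600.00 + $42,350.00 + $25,650.00 + $12,030.20 = $141,500.20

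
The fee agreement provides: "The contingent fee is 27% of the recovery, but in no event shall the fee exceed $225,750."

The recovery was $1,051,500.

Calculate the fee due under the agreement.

$225,750.00

27% of $1,051,500 = $283,905.00
That exceeds the $225,750 cap, so the fee is capped at $225,750.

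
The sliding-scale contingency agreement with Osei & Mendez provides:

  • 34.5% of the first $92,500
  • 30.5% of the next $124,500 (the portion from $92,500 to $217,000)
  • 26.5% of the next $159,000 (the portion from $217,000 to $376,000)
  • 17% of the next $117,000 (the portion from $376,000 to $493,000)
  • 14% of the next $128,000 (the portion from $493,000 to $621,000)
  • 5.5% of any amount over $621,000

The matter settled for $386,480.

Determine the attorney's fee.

First $92,500 at 34.5% = $31,912.50
Next $124,500 at 30.5% = $37,972.50
Next $159,000 at 26.5% = $42,135.00
Remaining $10,480 at 17% = $1,781.60
Fee: $31,912.50 + $37,972.50 + $42,135.00 + $1,781.60 = $113,801.60

$113,801.60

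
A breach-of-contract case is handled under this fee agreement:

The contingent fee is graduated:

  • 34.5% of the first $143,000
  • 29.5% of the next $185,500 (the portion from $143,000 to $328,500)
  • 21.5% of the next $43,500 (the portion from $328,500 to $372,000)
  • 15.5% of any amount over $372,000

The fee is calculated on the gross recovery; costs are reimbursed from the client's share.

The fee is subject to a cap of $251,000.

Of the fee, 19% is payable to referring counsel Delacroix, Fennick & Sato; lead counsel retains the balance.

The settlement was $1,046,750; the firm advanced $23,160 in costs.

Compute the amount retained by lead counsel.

Fee base is the gross recovery, $1,046,750; costs are reimbursed separately.
First $143,000 at 34.5% = $49,335.00
Next $185,500 at 29.5% = $54,722.50
Next $43,500 at 21.5% = $9,352.50
Remaining $674,750 at 15.5% = $104,586.25
Fee: $49,335.00 + $54,722.50 + $9,352.50 + $104,586.25 = $217,996.25
$217,996.25 is under the $251,000 cap.
Referral share: 19% of $217,996.25 = $41,419.29; lead counsel retains $217,996.25 − $41,419.29 = $176,576.96.

$176,576.96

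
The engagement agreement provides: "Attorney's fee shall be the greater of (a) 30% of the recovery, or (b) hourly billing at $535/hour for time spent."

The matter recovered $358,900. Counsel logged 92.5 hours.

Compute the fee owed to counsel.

$107,670.00

(a) 30% of $358,900 = $107,670.00
(b) 92.5 × $535 = $49,487.50
The greater is (a): $107,670.00.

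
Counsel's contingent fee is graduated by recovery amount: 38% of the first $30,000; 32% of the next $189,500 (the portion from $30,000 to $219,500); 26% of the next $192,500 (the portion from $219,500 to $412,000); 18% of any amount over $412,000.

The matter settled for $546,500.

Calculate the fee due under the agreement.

$146,300.00

First $30,000 at 38% = $11,400.00
Next $189,500 at 32% = $60,640.00
Next $192,500 at 26% = $50,050.00
Remaining $134,500 at 18% = $24,210.00
Fee: $11,400.00 + $60,640.00 + $50,050.00 + $24,210.00 = $146,300.00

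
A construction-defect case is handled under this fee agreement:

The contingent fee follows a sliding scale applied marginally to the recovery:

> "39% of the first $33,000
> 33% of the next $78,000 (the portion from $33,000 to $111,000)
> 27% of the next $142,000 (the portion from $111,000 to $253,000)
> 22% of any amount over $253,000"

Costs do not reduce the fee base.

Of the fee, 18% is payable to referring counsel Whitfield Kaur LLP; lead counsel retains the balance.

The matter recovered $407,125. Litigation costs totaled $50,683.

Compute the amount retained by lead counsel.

$90,903.15

Fee base is the gross recovery, $407,125; costs are reimbursed separately.
First $33,000 at 39% = $12,870.00
Next $78,000 at 33% = $25,740.00
Next $142,000 at 27% = $38,340.00
Remaining $154,125 at 22% = $33,907.50
Fee: $12,870.00 + $25,740.00 + $38,340.00 + $33,907.50 = $110,857.50
Referral share: 18% of $110,857.50 = $19,954.35; lead counsel retains $110,857.50 − $19,954.35 = $90,903.15.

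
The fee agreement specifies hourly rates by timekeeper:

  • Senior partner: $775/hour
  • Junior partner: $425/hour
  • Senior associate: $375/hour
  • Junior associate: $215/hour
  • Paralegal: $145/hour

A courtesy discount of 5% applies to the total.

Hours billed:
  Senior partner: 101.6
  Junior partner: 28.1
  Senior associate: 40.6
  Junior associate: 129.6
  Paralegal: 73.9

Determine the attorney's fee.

$137,262.65

Senior partner: 101.6 × $775 = $78,740.00
Junior partner: 28.1 × $425 = $11,942.50
Senior associate: 40.6 × $375 = $15,225.00
Junior associate: 129.6 × $215 = $27,864.00
Paralegal: 73.9 × $145 = $10,715.50
Subtotal: $144,487.00
Less 5% discount: −$7,224.35
Total: $144,487.00 − $7,224.35 = $137,262.65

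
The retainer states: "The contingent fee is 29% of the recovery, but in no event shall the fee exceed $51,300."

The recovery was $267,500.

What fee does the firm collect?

$51,300.00

29% of $267,500 = $77,575.00
That exceeds the $51,300 cap, so the fee is capped at $51,300.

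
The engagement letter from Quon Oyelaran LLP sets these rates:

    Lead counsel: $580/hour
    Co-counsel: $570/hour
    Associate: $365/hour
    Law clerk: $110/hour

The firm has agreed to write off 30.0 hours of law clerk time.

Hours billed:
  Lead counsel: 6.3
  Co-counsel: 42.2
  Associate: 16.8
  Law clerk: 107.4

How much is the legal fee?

Lead counsel: 6.3 × $580 = $3,654.00
Co-counsel: 42.2 × $570 = $24,054.00
Associate: 16.8 × $365 = $6,132.00
Law clerk: 107.4 × $110 = $11,814.00
Subtotal: $45,654.00
Write-off: 30.0 × $110 = $3,300.00
Total: $45,654.00 − $3,300.00 = $42,354.00

$42,354.00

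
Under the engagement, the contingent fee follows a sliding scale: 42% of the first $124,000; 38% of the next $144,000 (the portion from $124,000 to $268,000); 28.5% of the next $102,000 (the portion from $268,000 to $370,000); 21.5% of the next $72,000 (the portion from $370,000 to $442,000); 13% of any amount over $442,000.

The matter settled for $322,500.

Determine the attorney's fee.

First $124,000 at 42% = $52,080.00
Next $144,000 at 38% = $54,720.00
Remaining $54,500 at 28.5% = $15,532.50
Fee: $52,080.00 + $54,720.00 + $15,532.50 = $122,332.50

$122,332.50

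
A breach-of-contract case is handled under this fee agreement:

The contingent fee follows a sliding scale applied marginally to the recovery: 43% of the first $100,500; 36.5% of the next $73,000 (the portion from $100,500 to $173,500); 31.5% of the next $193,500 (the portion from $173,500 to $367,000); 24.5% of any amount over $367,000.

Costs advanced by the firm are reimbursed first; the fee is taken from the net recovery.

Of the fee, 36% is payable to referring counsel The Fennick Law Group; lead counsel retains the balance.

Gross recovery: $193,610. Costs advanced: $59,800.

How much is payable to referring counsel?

Fee base (net of costs): $193,610 − $59,800 = $133,810
First $100,500 at 43% = $43,215.00
Remaining $33,310 at 36.5% = $12,158.15
Fee: $43,215.00 + $12,158.15 = $55,373.15
Referral share: 36% of $55,373.15 = $19,934.33; lead counsel retains $55,373.15 − $19,934.33 = $35,438.82.

$19,934.33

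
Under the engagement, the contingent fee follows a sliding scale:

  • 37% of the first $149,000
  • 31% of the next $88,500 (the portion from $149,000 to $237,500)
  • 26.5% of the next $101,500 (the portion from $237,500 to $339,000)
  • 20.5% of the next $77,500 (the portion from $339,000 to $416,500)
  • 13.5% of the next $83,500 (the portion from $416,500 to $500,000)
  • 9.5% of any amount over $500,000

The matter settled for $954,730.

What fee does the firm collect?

$179,821.85

First $149,000 at 37% = $55,130.00
Next $88,500 at 31% = $27,435.00
Next $101,500 at 26.5% = $26,897.50
Next $77,500 at 20.5% = $15,887.50
Next $83,500 at 13.5% = $11,272.50
Remaining $454,730 at 9.5% = $43,199.35
Fee: $55,130.00 + $27,435.00 + $26,897.50 + $15,887.50 + $11,272.50 + $43,199.35 = $179,821.85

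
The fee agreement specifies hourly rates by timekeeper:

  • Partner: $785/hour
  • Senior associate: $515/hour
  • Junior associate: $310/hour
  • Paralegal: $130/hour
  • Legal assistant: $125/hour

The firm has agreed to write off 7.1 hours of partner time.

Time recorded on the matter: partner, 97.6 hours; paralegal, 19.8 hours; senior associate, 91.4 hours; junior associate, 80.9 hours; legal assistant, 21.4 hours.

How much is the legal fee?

$148,441.50

Partner: 97.6 × $785 = $76,616.00
Senior associate: 91.4 × $515 = $47,071.00
Junior associate: 80.9 × $310 = $25,079.00
Paralegal: 19.8 × $130 = $2,574.00
Legal assistant: 21.4 × $125 = $2,675.00
Subtotal: $154,015.00
Write-off: 7.1 × $785 = $5,573.50
Total: $154,015.00 − $5,573.50 = $148,441.50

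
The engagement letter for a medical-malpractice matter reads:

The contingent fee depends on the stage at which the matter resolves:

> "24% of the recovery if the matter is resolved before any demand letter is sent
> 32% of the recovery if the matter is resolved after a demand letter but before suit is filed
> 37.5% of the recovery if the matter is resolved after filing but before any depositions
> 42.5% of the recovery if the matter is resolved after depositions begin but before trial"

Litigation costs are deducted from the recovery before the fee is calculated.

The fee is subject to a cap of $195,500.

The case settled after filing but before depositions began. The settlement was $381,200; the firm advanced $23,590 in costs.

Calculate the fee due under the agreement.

$134,103.75

Fee base (net of costs): $381,200 − $23,590 = $357,610
The matter settled after filing but before depositions began, so the 37.5% rate applies.
$357,610 × 37.5% = $134,103.75
$134,103.75 is under the $195,500 cap.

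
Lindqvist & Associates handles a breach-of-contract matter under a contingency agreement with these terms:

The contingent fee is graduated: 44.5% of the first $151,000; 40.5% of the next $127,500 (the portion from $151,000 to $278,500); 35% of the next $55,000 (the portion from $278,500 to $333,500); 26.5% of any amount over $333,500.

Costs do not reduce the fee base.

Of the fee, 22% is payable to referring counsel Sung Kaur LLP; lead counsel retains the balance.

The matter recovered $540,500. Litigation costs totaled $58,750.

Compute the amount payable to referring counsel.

$42,446.25

Fee base is the gross recovery, $540,500; costs are reimbursed separately.
First $151,000 at 44.5% = $67,195.00
Next $127,500 at 40.5% = $51,637.50
Next $55,000 at 35% = $19,250.00
Remaining $207,000 at 26.5% = $54,855.00
Fee: $67,195.00 + $51,637.50 + $19,250.00 + $54,855.00 = $192,937.50
Referral share: 22% of $192,937.50 = $42,446.25; lead counsel retains $192,937.50 − $42,446.25 = $150,491.25.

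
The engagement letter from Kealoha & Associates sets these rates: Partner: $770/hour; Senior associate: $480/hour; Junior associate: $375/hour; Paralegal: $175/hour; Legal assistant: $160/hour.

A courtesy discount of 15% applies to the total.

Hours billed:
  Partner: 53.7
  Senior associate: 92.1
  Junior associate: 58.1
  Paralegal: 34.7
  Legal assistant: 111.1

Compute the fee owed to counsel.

$111,514.05

Partner: 53.7 × $770 = $41,349.00
Senior associate: 92.1 × $480 = $44,208.00
Junior associate: 58.1 × $375 = $21,787.50
Paralegal: 34.7 × $175 = $6,072.50
Legal assistant: 111.1 × $160 = $17,776.00
Subtotal: $131,193.00
Less 15% discount: −$19,678.95
Total: $131,193.00 − $19,678.95 = $111,514.05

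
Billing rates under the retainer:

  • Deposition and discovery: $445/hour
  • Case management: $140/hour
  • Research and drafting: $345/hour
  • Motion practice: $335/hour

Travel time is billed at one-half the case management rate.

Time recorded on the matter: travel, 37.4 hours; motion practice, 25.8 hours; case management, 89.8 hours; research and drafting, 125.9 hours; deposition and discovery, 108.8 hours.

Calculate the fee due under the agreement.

$115,684.50

Deposition and discovery: 108.8 × $445 = $48,416.00
Case management: 89.8 × $140 = $12,572.00
Research and drafting: 125.9 × $345 = $43,435.50
Motion practice: 25.8 × $335 = $8,643.00
Subtotal: $48,416.00 + $12,572.00 + $43,435.50 + $8,643.00 = $113,066.50
Travel: 37.4 × ($140 ÷ 2) = 37.4 × $70.00 = $2,618.00
Total: $113,066.50 + $2,618.00 = $115,684.50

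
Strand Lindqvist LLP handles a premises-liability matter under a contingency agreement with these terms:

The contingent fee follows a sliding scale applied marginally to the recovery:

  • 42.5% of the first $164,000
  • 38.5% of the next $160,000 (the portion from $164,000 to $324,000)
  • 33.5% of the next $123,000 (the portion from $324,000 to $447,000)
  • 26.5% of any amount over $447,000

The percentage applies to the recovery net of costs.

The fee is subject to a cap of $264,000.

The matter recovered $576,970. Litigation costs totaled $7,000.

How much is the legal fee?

Fee base (net of costs): $576,970 − $7,000 = $569,970
First $164,000 at 42.5% = $69,700.00
Next $160,000 at 38.5% = $61,600.00
Next $123,000 at 33.5% = $41,205.00
Remaining $122,970 at 26.5% = $32,587.05
Fee: $69,700.00 + $61,600.00 + $41,205.00 + $32,587.05 = $205,092.05
$205,092.05 is under the $264,000 cap.

$205,092.05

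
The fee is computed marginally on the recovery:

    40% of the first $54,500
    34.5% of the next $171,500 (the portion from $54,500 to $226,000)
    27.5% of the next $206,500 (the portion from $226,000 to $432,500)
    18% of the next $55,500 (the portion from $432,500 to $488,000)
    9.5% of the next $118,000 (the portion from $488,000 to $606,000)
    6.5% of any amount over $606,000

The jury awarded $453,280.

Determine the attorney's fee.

$141,495.40

First $54,500 at 40% = $21,800.00
Next $171,500 at 34.5% = $59,167.50
Next $206,500 at 27.5% = $56,787.50
Remaining $20,780 at 18% = $3,740.40
Fee: $21,800.00 + $59,167.50 + $56,787.50 + $3,740.40 = $141,495.40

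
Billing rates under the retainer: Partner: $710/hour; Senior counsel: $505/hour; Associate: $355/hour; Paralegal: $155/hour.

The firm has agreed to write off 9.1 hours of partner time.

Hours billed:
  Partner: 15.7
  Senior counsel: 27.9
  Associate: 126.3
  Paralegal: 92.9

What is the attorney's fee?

Partner: 15.7 × $710 = $11,147.00
Senior counsel: 27.9 × $505 = $14,089.50
Associate: 126.3 × $355 = $44,836.50
Paralegal: 92.9 × $155 = $14,399.50
Subtotal: $84,472.50
Write-off: 9.1 × $710 = $6,461.00
Total: $84,472.50 − $6,461.00 = $78,011.50

$78,011.50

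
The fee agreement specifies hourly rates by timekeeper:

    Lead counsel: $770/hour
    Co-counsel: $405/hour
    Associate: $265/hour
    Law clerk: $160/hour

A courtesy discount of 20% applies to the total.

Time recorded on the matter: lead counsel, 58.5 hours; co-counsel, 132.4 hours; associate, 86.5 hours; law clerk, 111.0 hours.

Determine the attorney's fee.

$111,479.60

Lead counsel: 58.5 × $770 = $45,045.00
Co-counsel: 132.4 × $405 = $53,622.00
Associate: 86.5 × $265 = $22,922.50
Law clerk: 111.0 × $160 = $17,760.00
Subtotal: $139,349.50
Less 20% discount: −$27,869.90
Total: $139,349.50 − $27,869.90 = $111,479.60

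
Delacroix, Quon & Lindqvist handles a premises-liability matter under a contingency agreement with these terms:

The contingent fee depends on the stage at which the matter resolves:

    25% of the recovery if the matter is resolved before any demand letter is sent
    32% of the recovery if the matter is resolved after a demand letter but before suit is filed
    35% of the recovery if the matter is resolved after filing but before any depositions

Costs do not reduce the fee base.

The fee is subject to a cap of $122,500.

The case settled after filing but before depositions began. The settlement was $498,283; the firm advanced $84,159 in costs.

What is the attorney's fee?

Fee base is the gross recovery, $498,283; costs are reimbursed separately.
The matter settled after filing but before depositions began, so the 35% rate applies.
$498,283 × 35% = $174,399.05
$174,399.05 exceeds the $122,500 cap, so the fee is capped at $122,500.00.

$122,500.00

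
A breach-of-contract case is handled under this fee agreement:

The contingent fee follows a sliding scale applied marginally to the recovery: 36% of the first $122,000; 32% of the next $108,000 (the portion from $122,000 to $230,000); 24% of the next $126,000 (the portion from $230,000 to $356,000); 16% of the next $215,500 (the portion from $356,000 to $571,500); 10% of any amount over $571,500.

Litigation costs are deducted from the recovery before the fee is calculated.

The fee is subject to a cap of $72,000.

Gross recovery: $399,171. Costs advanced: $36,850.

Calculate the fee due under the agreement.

Fee base (net of costs): $399,171 − $36,850 = $362,321
First $122,000 at 36% = $43,920.00
Next $108,000 at 32% = $34,560.00
Next $126,000 at 24% = $30,240.00
Remaining $6,321 at 16% = $1,011.36
Fee: $43,920.00 + $34,560.00 + $30,240.00 + $1,011.36 = $109,731.36
$109,731.36 exceeds the $72,000 cap, so the fee is capped at $72,000.00.

$72,000.00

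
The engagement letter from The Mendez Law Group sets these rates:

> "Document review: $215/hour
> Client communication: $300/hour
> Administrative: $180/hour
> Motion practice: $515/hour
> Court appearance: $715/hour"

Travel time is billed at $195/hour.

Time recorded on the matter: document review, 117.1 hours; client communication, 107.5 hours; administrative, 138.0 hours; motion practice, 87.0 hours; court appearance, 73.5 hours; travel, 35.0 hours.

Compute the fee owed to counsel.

$186,449.00

Document review: 117.1 × $215 = $25,176.50
Client communication: 107.5 × $300 = $32,250.00
Administrative: 138.0 × $180 = $24,840.00
Motion practice: 87.0 × $515 = $44,805.00
Court appearance: 73.5 × $715 = $52,552.50
Subtotal: $25,176.50 + $32,250.00 + $24,840.00 + $44,805.00 + $52,552.50 = $179,624.00
Travel: 35.0 × $195 = $6,825.00
Total: $179,624.00 + $6,825.00 = $186,449.00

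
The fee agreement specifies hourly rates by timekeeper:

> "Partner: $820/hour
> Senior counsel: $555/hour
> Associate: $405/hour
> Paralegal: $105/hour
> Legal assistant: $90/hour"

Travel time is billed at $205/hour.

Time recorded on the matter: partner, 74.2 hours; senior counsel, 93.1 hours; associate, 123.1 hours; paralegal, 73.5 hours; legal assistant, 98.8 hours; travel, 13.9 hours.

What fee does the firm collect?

$181,829.00

Partner: 74.2 × $820 = $60,844.00
Senior counsel: 93.1 × $555 = $51,670.50
Associate: 123.1 × $405 = $49,855.50
Paralegal: 73.5 × $105 = $7,717.50
Legal assistant: 98.8 × $90 = $8,892.00
Subtotal: $60,844.00 + $51,670.50 + $49,855.50 + $7,717.50 + $8,892.00 = $178,979.50
Travel: 13.9 × $205 = $2,849.50
Total: $178,979.50 + $2,849.50 = $181,829.00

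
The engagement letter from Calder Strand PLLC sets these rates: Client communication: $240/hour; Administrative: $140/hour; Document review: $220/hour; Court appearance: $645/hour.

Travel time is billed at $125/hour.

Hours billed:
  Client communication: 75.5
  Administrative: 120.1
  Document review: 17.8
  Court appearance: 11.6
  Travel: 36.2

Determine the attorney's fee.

Client communication: 75.5 × $240 = $18,120.00
Administrative: 120.1 × $140 = $16,814.00
Document review: 17.8 × $220 = $3,916.00
Court appearance: 11.6 × $645 = $7,482.00
Subtotal: $18,120.00 + $16,814.00 + $3,916.00 + $7,482.00 = $46,332.00
Travel: 36.2 × $125 = $4,525.00
Total: $46,332.00 + $4,525.00 = $50,857.00

$50,857.00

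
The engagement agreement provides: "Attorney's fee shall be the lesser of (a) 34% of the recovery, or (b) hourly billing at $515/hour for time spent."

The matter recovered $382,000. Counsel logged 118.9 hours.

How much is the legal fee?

$61,233.50

(a) 34% of $382,000 = $129,880.00
(b) 118.9 × $515 = $61,233.50
The lesser is (b): $61,233.50.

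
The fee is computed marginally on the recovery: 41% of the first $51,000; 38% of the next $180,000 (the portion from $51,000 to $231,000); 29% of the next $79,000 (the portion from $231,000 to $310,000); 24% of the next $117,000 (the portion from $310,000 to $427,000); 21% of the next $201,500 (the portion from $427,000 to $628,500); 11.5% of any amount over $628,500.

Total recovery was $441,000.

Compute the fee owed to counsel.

First $51,000 at 41% = $20,910.00
Next $180,000 at 38% = $68,400.00
Next $79,000 at 29% = $22,910.00
Next $117,000 at 24% = $28,080.00
Remaining $14,000 at 21% = $2,940.00
Fee: $20,910.00 + $68,400.00 + $22,910.00 + $28,080.00 + $2,940.00 = $143,240.00

$143,240.00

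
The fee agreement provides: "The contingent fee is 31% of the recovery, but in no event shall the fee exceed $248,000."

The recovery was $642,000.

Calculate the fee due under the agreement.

31% of $642,000 = $199,020.00
That is under the $248,000 cap.

$199,020.00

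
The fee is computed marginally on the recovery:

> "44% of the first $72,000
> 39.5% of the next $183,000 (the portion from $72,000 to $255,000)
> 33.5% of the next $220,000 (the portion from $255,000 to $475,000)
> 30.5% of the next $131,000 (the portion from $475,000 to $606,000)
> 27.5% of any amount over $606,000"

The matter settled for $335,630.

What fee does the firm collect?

First $72,000 at 44% = $31,680.00
Next $183,000 at 39.5% = $72,285.00
Remaining $80,630 at 33.5% = $27,011.05
Fee: $31,680.00 + $72,285.00 + $27,011.05 = $130,976.05

$130,976.05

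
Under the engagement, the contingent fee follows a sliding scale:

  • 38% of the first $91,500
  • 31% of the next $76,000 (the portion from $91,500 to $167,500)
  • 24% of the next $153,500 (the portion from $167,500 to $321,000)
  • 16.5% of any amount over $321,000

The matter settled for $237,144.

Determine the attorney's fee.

$75,044.56

First $91,500 at 38% = $34,770.00
Next $76,000 at 31% = $23,560.00
Remaining $69,644 at 24% = $16,714.56
Fee: $34,770.00 + $23,560.00 + $16,714.56 = $75,044.56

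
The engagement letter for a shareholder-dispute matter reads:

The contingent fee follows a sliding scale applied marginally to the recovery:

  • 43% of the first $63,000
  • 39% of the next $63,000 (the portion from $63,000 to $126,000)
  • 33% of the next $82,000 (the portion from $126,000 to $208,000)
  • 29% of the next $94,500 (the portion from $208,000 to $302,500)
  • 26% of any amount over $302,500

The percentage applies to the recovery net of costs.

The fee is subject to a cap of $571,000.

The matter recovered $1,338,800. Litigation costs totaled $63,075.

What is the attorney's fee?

$359,163.50

Fee base (net of costs): $1,338,800 − $63,075 = $1,275,725
First $63,000 at 43% = $27,090.00
Next $63,000 at 39% = $24,570.00
Next $82,000 at 33% = $27,060.00
Next $94,500 at 29% = $27,405.00
Remaining $973,225 at 26% = $253,038.50
Fee: $27,090.00 + $24,570.00 + $27,060.00 + $27,405.00 + $253,038.50 = $359,163.50
$359,163.50 is under the $571,000 cap.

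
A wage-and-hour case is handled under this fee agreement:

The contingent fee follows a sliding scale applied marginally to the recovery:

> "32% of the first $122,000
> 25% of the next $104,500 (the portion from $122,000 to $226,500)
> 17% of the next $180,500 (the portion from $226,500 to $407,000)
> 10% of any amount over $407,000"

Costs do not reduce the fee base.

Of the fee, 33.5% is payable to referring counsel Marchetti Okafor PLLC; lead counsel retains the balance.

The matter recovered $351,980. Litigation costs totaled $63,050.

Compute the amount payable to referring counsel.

$28,976.36

Fee base is the gross recovery, $351,980; costs are reimbursed separately.
First $122,000 at 32% = $39,040.00
Next $104,500 at 25% = $26,125.00
Remaining $125,480 at 17% = $21,331.60
Fee: $39,040.00 + $26,125.00 + $21,331.60 = $86,496.60
Referral share: 33.5% of $86,496.60 = $28,976.36; lead counsel retains $86,496.60 − $28,976.36 = $57,520.24.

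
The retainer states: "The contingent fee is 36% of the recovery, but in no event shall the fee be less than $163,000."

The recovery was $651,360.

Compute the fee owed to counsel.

36% of $651,360 = $234,489.60
That exceeds the $163,000 minimum.

$234,489.60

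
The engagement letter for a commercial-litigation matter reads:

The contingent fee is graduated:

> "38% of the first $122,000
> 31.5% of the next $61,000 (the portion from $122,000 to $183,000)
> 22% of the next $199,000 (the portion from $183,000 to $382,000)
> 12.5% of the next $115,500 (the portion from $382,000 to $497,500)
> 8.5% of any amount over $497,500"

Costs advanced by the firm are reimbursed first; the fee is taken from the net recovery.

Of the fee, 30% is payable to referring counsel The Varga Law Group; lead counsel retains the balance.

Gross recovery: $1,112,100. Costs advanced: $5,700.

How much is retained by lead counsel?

Fee base (net of costs): $1,112,100 − $5,700 = $1,106,400
First $122,000 at 38% = $46,360.00
Next $61,000 at 31.5% = $19,215.00
Next $199,000 at 22% = $43,780.00
Next $115,500 at 12.5% = $14,437.50
Remaining $608,900 at 8.5% = $51,756.50
Fee: $46,360.00 + $19,215.00 + $43,780.00 + $14,437.50 + $51,756.50 = $175,549.00
Referral share: 30% of $175,549.00 = $52,664.70; lead counsel retains $175,549.00 − $52,664.70 = $122,884.30.

$122,884.30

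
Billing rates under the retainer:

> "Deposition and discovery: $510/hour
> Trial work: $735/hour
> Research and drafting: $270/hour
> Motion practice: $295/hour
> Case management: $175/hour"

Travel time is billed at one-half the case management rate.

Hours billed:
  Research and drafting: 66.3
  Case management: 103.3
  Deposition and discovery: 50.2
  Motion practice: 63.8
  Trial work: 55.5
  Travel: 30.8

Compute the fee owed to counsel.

$123,889.00

Deposition and discovery: 50.2 × $510 = $25,602.00
Trial work: 55.5 × $735 = $40,792.50
Research and drafting: 66.3 × $270 = $17,901.00
Motion practice: 63.8 × $295 = $18,821.00
Case management: 103.3 × $175 = $18,077.50
Subtotal: $25,602.00 + $40,792.50 + $17,901.00 + $18,821.00 + $18,077.50 = $121,194.00
Travel: 30.8 × ($175 ÷ 2) = 30.8 × $87.50 = $2,695.00
Total: $121,194.00 + $2,695.00 = $123,889.00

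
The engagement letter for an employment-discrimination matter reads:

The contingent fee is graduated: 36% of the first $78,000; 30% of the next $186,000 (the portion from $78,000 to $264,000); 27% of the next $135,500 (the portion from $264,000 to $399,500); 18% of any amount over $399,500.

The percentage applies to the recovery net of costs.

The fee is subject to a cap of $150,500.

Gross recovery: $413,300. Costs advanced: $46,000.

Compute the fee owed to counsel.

$111,771.00

Fee base (net of costs): $413,300 − $46,000 = $367,300
First $78,000 at 36% = $28,080.00
Next $186,000 at 30% = $55,800.00
Remaining $103,300 at 27% = $27,891.00
Fee: $28,080.00 + $55,800.00 + $27,891.00 = $111,771.00
$111,771.00 is under the $150,500 cap.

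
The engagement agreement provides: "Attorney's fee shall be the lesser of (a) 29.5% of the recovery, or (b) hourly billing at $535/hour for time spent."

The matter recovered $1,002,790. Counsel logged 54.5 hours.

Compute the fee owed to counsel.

$29,157.50

(a) 29.5% of $1,002,790 = $295,823.05
(b) 54.5 × $535 = $29,157.50
The lesser is (b): $29,157.50.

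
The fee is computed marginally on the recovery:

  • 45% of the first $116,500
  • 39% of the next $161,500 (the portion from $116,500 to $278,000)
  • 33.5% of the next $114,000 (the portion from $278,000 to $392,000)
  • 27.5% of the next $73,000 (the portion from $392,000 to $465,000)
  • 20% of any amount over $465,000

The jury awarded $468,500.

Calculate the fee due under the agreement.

$174,375.00

First $116,500 at 45% = $52,425.00
Next $161,500 at 39% = $62,985.00
Next $114,000 at 33.5% = $38,190.00
Next $73,000 at 27.5% = $20,075.00
Remaining $3,500 at 20% = $700.00
Fee: $52,425.00 + $62,985.00 + $38,190.00 + $20,075.00 + $700.00 = $174,375.00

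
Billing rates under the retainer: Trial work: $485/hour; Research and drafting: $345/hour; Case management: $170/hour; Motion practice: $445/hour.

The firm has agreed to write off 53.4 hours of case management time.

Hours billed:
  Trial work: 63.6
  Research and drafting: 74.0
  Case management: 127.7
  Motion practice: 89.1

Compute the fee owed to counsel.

Trial work: 63.6 × $485 = $30,846.00
Research and drafting: 74.0 × $345 = $25,530.00
Case management: 127.7 × $170 = $21,709.00
Motion practice: 89.1 × $445 = $39,649.50
Subtotal: $117,734.50
Write-off: 53.4 × $170 = $9,078.00
Total: $117,734.50 − $9,078.00 = $108,656.50

$108,656.50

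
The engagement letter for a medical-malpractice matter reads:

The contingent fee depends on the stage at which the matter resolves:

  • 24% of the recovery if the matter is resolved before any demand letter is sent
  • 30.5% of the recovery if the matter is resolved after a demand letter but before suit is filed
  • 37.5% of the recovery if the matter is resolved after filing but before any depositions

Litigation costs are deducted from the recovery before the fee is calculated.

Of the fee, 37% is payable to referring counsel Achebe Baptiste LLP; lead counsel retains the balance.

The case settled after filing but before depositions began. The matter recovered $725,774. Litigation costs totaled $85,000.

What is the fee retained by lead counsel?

$151,382.86

Fee base (net of costs): $725,774 − $85,000 = $640,774
The matter settled after filing but before depositions began, so the 37.5% rate applies.
$640,774 × 37.5% = $240,290.25
Referral share: 37% of $240,290.25 = $88,907.39; lead counsel retains $240,290.25 − $88,907.39 = $151,382.86.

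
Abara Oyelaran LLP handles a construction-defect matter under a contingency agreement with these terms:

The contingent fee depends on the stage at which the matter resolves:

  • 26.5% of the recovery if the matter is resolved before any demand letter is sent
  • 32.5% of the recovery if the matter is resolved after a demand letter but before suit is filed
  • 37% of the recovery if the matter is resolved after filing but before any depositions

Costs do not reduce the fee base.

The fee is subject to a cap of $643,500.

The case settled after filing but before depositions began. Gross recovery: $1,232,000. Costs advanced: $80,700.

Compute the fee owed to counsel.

Fee base is the gross recovery, $1,232,000; costs are reimbursed separately.
The matter settled after filing but before depositions began, so the 37% rate applies.
$1,232,000 × 37% = $455,840.00
$455,840.00 is under the $643,500 cap.

$455,840.00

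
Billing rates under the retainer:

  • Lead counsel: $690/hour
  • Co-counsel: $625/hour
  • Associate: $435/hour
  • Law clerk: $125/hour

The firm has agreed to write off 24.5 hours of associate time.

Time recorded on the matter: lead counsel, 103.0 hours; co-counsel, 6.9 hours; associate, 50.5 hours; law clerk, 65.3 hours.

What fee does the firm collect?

Lead counsel: 103.0 × $690 = $71,070.00
Co-counsel: 6.9 × $625 = $4,312.50
Associate: 50.5 × $435 = $21,967.50
Law clerk: 65.3 × $125 = $8,162.50
Subtotal: $105,512.50
Write-off: 24.5 × $435 = $10,657.50
Total: $105,512.50 − $10,657.50 = $94,855.00

$94,855.00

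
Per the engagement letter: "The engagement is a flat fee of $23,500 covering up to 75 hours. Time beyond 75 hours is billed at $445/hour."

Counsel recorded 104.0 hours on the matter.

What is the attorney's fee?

$36,405.00

Flat fee: $23,500.00
Excess hours: 104.0 − 75 = 29.0
Overrun: 29.0 × $445 = $12,905.00
Total: $23,500.00 + $12,905.00 = $36,405.00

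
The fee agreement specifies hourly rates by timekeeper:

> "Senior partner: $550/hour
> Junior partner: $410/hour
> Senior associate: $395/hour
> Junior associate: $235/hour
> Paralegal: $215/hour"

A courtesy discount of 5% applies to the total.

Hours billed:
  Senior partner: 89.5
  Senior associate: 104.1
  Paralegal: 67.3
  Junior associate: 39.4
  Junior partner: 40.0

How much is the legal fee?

$123,949.35

Senior partner: 89.5 × $550 = $49,225.00
Junior partner: 40.0 × $410 = $16,400.00
Senior associate: 104.1 × $395 = $41,119.50
Junior associate: 39.4 × $235 = $9,259.00
Paralegal: 67.3 × $215 = $14,469.50
Subtotal: $130,473.00
Less 5% discount: −$6,523.65
Total: $130,473.00 − $6,523.65 = $123,949.35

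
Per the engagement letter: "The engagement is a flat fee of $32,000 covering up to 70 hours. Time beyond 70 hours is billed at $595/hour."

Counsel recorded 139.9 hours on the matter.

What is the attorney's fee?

$73,590.50

Flat fee: $32,000.00
Excess hours: 139.9 − 70 = 69.9
Overrun: 69.9 × $595 = $41,590.50
Total: $32,000.00 + $41,590.50 = $73,590.50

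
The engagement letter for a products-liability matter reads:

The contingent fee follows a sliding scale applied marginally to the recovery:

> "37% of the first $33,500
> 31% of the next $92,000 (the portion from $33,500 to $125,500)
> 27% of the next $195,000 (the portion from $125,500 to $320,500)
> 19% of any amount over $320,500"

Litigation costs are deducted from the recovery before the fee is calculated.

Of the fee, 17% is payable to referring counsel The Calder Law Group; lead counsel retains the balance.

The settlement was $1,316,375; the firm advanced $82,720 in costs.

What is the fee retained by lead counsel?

Fee base (net of costs): $1,316,375 − $82,720 = $1,233,655
First $33,500 at 37% = $12,395.00
Next $92,000 at 31% = $28,520.00
Next $195,000 at 27% = $52,650.00
Remaining $913,155 at 19% = $173,499.45
Fee: $12,395.00 + $28,520.00 + $52,650.00 + $173,499.45 = $267,064.45
Referral share: 17% of $267,064.45 = $45,400.96; lead counsel retains $267,064.45 − $45,400.96 = $221,663.49.

$221,663.49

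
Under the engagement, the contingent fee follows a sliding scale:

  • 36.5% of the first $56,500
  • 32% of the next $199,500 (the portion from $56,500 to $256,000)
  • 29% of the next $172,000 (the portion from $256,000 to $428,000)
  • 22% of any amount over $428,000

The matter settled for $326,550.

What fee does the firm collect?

First $56,500 at 36.5% = $20,622.50
Next $199,500 at 32% = $63,840.00
Remaining $70,550 at 29% = $20,459.50
Fee: $20,622.50 + $63,840.00 + $20,459.50 = $104,922.00

$104,922.00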